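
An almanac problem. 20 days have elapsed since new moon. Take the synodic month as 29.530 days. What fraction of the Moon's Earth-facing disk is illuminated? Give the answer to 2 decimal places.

Phase angle: θ = 360°·(20 d)/(29.530 d) = 243.8°.
With cos θ = (-0.441), the lit fraction is (1 − (-0.441))/2 ≈ 0.721.

0.72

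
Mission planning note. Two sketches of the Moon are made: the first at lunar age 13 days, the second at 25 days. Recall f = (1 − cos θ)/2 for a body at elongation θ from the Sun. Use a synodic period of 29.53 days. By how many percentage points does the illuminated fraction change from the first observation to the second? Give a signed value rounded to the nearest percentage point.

-75 percentage points

θ₁ = 360° × 13/29.53 = 158.5°, f₁ = (1 − cos θ₁)/2 = 0.965.
θ₂ = 360° × 25/29.53 = 304.8°, f₂ = (1 − cos θ₂)/2 = 0.215.
Change = f₂ − f₁ = -0.750 → -75 percentage points.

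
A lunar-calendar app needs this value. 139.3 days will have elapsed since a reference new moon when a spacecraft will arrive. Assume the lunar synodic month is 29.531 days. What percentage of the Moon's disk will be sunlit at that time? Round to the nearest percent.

60%

139.3 d spans 4 complete synodic months (4 × 29.531 = 118.12 d) plus 21.18 d.
Phase angle: θ = 360°·(21.18 d)/(29.531 d) = 258.1°.
cos 258.1° = (-0.205), so f = (1 − (-0.205))/2 = 0.603, so 60%.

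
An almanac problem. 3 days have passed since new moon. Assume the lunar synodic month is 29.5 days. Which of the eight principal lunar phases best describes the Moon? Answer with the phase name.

waxing crescent

At 3/29.5 of the cycle, θ ≈ 37° — the waxing crescent range.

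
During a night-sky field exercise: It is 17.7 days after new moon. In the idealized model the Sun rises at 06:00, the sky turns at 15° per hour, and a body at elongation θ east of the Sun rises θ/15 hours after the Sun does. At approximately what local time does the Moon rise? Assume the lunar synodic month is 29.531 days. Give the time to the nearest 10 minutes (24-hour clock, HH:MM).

Elongation θ = 360° × 17.7/29.531 ≈ 215.8°.
Delay after the Sun = 215.8° / (15°/h) ≈ 14.38 h.
06:00 + 14.385 h ≈ 20:23 → 20:20 to the nearest ten minutes.

20:20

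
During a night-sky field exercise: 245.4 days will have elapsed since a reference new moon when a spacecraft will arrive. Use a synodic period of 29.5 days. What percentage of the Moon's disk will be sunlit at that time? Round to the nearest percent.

71%

245.4/29.5 = 8.319 lunations, so 8 complete cycles and 9.40 d into the next.
The Moon has covered 9.40/29.5 of its cycle, so θ ≈ 360° × 9.40/29.5 = 114.7°.
With cos θ = (-0.418), the lit fraction is (1 − (-0.418))/2 ≈ 0.709, so 71%.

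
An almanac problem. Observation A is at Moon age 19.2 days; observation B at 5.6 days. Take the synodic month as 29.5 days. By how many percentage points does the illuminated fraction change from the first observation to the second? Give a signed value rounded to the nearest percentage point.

θ₁ = 360° × 19.2/29.5 = 234.3°, f₁ = (1 − cos θ₁)/2 = 0.792.
θ₂ = 360° × 5.6/29.5 = 68.3°, f₂ = (1 − cos θ₂)/2 = 0.315.
Change = f₂ − f₁ = -0.476 → -48 percentage points.

-48 pp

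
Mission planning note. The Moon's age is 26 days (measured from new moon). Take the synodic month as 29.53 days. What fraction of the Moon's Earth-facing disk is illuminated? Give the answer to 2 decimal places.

0.13

Phase angle: θ = 360°·(26 d)/(29.53 d) = 317.0°.
With cos θ = 0.731, the lit fraction is (1 − 0.731)/2 ≈ 0.135.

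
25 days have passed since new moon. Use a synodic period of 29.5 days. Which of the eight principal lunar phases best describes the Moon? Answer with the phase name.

waning crescent

θ ≈ 360° × 25/29.5 = 305°, which falls in the waning crescent sector.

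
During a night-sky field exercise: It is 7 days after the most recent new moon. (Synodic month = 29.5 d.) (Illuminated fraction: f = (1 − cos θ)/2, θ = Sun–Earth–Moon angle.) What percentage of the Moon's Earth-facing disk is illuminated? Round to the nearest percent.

The Moon has covered 7/29.5 of its cycle, so θ ≈ 360° × 7/29.5 = 85.4°.
cos 85.4° = 0.080, so f = (1 − 0.080)/2 = 0.460, so 46%.

46%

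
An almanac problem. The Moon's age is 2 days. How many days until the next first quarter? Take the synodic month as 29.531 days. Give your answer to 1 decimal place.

5.4 days

First quarter is 0.25 of the way through the cycle: age 0.25 × 29.531 = 7.383 d.
That is 7.383 − 2 = 5.383 days ahead.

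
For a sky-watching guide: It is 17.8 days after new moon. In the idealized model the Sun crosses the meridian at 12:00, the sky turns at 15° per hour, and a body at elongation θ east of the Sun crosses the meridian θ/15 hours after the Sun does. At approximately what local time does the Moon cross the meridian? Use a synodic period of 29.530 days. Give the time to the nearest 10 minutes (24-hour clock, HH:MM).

02:30

Elongation θ = 360° × 17.8/29.530 ≈ 217.0°.
Delay after the Sun = 217.0° / (15°/h) ≈ 14.47 h.
12:00 + 14.467 h ≈ 02:28 → 02:30 to the nearest ten minutes.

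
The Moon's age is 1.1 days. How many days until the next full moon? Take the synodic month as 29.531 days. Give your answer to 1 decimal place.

Full moon occurs at elongation 180°, i.e. at age 29.531 × 180/360 = 14.765 d.
So 13.665 days remain (14.765 − 1.1).

13.7 days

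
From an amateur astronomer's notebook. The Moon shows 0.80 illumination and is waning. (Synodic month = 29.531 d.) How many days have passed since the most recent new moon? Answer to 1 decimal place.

Invert f = (1 − cos θ)/2 to get cos θ = 1 − 2(0.80) = -0.600, hence θ₀ = arccos -0.600 = 126.9°.
Waning ⇒ past full, so θ = 360° − 126.9° = 233.1°.
At 360°/29.531 d per day, 233.1° corresponds to 19.12 days.

19.1 days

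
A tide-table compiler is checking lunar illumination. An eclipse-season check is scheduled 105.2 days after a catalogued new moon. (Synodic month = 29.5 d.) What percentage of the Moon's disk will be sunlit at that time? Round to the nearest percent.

105.2 d spans 3 complete synodic months (3 × 29.5 = 88.50 d) plus 16.70 d.
Elongation θ = 360° × 16.70/29.5 ≈ 203.8°.
With cos θ = (-0.915), the lit fraction is (1 − (-0.915))/2 ≈ 0.957, so 96%.

96%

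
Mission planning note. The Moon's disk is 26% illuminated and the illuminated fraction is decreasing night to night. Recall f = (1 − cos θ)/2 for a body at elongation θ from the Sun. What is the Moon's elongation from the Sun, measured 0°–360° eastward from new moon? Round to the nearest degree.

299°

Invert f = (1 − cos θ)/2 to get cos θ = 1 − 2(0.26) = 0.480, hence θ₀ = arccos 0.480 = 61.3°.
A waning Moon lies in 180°–360°, so θ = 360° − 61.3° = 298.7°.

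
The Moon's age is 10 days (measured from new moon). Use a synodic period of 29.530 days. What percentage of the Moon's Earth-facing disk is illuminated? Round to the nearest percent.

76%

Elongation θ = 360° × 10/29.530 ≈ 121.9°.
With cos θ = (-0.529), the lit fraction is (1 − (-0.529))/2 ≈ 0.764, so 76%.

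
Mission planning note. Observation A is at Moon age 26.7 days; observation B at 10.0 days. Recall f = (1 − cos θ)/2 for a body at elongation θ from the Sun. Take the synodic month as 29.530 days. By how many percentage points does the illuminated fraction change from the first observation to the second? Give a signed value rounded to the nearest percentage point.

θ₁ = 360° × 26.7/29.530 = 325.5°, f₁ = (1 − cos θ₁)/2 = 0.088.
θ₂ = 360° × 10.0/29.530 = 121.9°, f₂ = (1 − cos θ₂)/2 = 0.764.
Change = f₂ − f₁ = +0.676 → +68 percentage points.

+68 pp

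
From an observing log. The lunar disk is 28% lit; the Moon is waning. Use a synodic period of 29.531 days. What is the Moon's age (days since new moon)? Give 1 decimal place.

cos θ = 1 − 2f = 0.440, giving a principal value of 63.9°.
A waning Moon lies in 180°–360°, so θ = 360° − 63.9° = 296.1°.
That fraction of the synodic month is 296.1/360 × 29.531 d ≈ 24.29 d.

24.3 days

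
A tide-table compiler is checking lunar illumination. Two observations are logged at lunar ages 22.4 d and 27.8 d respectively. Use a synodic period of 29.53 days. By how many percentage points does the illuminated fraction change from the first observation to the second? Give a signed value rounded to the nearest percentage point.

-44 pp

θ₁ = 360° × 22.4/29.53 = 273.1°, f₁ = (1 − cos θ₁)/2 = 0.473.
θ₂ = 360° × 27.8/29.53 = 338.9°, f₂ = (1 − cos θ₂)/2 = 0.033.
Change = f₂ − f₁ = -0.440 → -44 percentage points.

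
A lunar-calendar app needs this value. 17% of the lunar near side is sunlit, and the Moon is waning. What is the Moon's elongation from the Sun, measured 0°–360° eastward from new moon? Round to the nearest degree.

From f = (1 − cos θ)/2: cos θ = 1 − 2×0.17 = 0.660; arccos → 48.7°.
Waning ⇒ past full, so θ = 360° − 48.7° = 311.3°.

311°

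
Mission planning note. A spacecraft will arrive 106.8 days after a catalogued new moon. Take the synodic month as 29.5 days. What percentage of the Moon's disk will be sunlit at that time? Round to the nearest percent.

86%

Reduce mod P: 106.8 − 3×29.5 = 18.30 d into the current lunation.
Elongation θ = 360° × 18.30/29.5 ≈ 223.3°.
Illuminated fraction = (1 − cos 223.3°)/2 = (1 − (-0.728))/2 ≈ 0.864, so 86%.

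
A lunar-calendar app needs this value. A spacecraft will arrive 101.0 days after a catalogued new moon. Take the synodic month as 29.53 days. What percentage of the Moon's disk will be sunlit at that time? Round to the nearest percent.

101.0/29.53 = 3.420 lunations, so 3 complete cycles and 12.41 d into the next.
Phase angle: θ = 360°·(12.41 d)/(29.53 d) = 151.3°.
cos 151.3° = (-0.877), so f = (1 − (-0.877))/2 = 0.939, so 94%.

94%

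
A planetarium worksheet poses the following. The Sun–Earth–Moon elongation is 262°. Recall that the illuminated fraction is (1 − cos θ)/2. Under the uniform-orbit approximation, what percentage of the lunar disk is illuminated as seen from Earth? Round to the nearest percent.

cos 262° = (-0.139), so f = (1 − (-0.139))/2 = 0.570, i.e. 57%.

57%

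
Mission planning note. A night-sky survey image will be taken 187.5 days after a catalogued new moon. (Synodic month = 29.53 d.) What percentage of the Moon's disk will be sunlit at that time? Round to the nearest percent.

79%

187.5/29.53 = 6.349 lunations, so 6 complete cycles and 10.32 d into the next.
Elongation θ = 360° × 10.32/29.53 ≈ 125.8°.
With cos θ = (-0.585), the lit fraction is (1 − (-0.585))/2 ≈ 0.793, so 79%.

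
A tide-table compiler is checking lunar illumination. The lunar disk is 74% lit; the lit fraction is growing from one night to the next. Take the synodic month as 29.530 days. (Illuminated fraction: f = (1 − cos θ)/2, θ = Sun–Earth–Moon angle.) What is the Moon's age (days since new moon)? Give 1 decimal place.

Invert f = (1 − cos θ)/2 to get cos θ = 1 − 2(0.74) = -0.480, hence θ₀ = arccos -0.480 = 118.7°.
Before full moon the principal value applies: θ = 118.7°.
That fraction of the synodic month is 118.7/360 × 29.530 d ≈ 9.74 d.

9.7 days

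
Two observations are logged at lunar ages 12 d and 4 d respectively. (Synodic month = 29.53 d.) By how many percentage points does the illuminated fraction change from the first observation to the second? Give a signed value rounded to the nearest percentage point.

-75 percentage points

θ₁ = 360° × 12/29.53 = 146.3°, f₁ = (1 − cos θ₁)/2 = 0.916.
θ₂ = 360° × 4/29.53 = 48.8°, f₂ = (1 − cos θ₂)/2 = 0.170.
Change = f₂ − f₁ = -0.746 → -75 percentage points.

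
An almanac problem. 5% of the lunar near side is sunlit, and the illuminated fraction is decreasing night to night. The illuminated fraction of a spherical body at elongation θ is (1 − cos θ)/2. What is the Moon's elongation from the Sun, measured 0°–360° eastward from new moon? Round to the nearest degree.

cos θ = 1 − 2f = 0.900, giving a principal value of 25.8°.
Since the Moon is past full (waning), take the reflex angle: θ = 360° − 25.8° = 334.2°.

334°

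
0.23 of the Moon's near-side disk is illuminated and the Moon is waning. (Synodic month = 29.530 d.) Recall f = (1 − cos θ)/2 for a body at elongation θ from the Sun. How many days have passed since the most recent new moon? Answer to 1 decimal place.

24.8 days

Invert f = (1 − cos θ)/2 to get cos θ = 1 − 2(0.23) = 0.540, hence θ₀ = arccos 0.540 = 57.3°.
Waning ⇒ past full, so θ = 360° − 57.3° = 302.7°.
At 360°/29.530 d per day, 302.7° corresponds to 24.83 days.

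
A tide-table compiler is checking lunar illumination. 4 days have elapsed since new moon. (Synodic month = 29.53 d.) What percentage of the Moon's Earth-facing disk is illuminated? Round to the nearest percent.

17%

The Moon has covered 4/29.53 of its cycle, so θ ≈ 360° × 4/29.53 = 48.8°.
Illuminated fraction = (1 − cos 48.8°)/2 = (1 − 0.659)/2 ≈ 0.170, so 17%.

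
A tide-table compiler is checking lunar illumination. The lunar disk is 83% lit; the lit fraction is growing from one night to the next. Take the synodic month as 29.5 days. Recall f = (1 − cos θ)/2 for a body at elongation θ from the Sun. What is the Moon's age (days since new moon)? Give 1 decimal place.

Invert f = (1 − cos θ)/2 to get cos θ = 1 − 2(0.83) = -0.660, hence θ₀ = arccos -0.660 = 131.3°.
Before full moon the principal value applies: θ = 131.3°.
At 360°/29.5 d per day, 131.3° corresponds to 10.76 days.

10.8 days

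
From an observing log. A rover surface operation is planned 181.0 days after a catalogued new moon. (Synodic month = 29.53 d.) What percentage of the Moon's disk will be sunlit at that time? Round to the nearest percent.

181.0 d spans 6 complete synodic months (6 × 29.53 = 177.18 d) plus 3.82 d.
Elongation θ = 360° × 3.82/29.53 ≈ 46.6°.
cos 46.6° = 0.687, so f = (1 − 0.687)/2 = 0.156, so 16%.

16%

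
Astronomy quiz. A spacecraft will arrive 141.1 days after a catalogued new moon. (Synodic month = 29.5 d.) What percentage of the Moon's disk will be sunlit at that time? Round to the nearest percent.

40%

141.1 d spans 4 complete synodic months (4 × 29.5 = 118.00 d) plus 23.10 d.
Elongation θ = 360° × 23.10/29.5 ≈ 281.9°.
With cos θ = 0.206, the lit fraction is (1 − 0.206)/2 ≈ 0.397, so 40%.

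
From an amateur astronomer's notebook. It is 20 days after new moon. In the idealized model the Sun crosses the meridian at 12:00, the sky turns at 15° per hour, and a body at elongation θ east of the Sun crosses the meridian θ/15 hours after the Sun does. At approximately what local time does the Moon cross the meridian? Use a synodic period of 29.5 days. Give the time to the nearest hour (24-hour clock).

04:00

Phase angle: θ = 360°·(20 d)/(29.5 d) = 244.1°.
The Moon trails the Sun by θ/15 = 244.1/15 ≈ 16.27 hours.
12:00 + 16.27 h ≈ 04:16 → 04:00 to the nearest hour.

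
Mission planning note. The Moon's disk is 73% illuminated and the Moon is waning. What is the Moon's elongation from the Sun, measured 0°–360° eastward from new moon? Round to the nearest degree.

243°

cos θ = 1 − 2f = -0.460, giving a principal value of 117.4°.
Since the Moon is past full (waning), take the reflex angle: θ = 360° − 117.4° = 242.6°.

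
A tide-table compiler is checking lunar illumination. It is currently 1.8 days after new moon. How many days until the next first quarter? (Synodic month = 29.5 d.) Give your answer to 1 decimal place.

First quarter occurs at elongation 90°, i.e. at age 29.5 × 90/360 = 7.375 d.
So 5.575 days remain (7.375 − 1.8).

5.6 days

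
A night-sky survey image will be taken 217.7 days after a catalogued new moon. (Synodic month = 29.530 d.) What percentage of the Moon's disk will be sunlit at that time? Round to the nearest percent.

85%

217.7/29.530 = 7.372 lunations, so 7 complete cycles and 10.99 d into the next.
Phase angle: θ = 360°·(10.99 d)/(29.530 d) = 134.0°.
Illuminated fraction = (1 − cos 134.0°)/2 = (1 − (-0.694))/2 ≈ 0.847, so 85%.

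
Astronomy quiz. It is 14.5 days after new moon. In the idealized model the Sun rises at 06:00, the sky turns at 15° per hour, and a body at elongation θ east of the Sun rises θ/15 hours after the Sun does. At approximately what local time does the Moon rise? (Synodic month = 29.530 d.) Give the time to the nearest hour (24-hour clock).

18:00

The Moon has covered 14.5/29.530 of its cycle, so θ ≈ 360° × 14.5/29.530 = 176.8°.
At 15° of sky rotation per hour, 176.8° corresponds to a 11.78 h lag.
06:00 + 11.78 h ≈ 17:47 → 18:00 to the nearest hour.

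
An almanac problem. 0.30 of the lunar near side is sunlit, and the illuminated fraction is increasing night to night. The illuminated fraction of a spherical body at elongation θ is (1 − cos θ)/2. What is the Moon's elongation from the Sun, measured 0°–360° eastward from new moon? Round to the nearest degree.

cos θ = 1 − 2f = 0.400, giving a principal value of 66.4°.
Waxing ⇒ before full, so θ = 66.4°.

66°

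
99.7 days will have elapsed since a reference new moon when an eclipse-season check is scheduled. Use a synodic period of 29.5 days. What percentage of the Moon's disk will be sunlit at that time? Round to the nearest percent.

86%

99.7 d spans 3 complete synodic months (3 × 29.5 = 88.50 d) plus 11.20 d.
Phase angle: θ = 360°·(11.20 d)/(29.5 d) = 136.7°.
cos 136.7° = (-0.728), so f = (1 − (-0.728))/2 = 0.864, so 86%.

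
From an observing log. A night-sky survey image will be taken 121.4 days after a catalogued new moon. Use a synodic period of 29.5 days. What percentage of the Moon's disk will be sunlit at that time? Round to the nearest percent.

121.4/29.5 = 4.115 lunations, so 4 complete cycles and 3.40 d into the next.
Phase angle: θ = 360°·(3.40 d)/(29.5 d) = 41.5°.
Illuminated fraction = (1 − cos 41.5°)/2 = (1 − 0.749)/2 ≈ 0.125, so 13%.

13%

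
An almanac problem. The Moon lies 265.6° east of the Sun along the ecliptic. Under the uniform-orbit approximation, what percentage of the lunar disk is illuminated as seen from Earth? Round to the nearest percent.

54%

f = (1 − cos 265.6°)/2 = (1 − (-0.077))/2 ≈ 0.538, i.e. 54%.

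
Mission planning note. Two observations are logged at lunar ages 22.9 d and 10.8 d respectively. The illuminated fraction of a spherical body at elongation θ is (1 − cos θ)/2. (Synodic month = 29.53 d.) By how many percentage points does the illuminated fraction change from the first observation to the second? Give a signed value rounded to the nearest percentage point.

+41 percentage points

θ₁ = 360° × 22.9/29.53 = 279.2°, f₁ = (1 − cos θ₁)/2 = 0.420.
θ₂ = 360° × 10.8/29.53 = 131.7°, f₂ = (1 − cos θ₂)/2 = 0.832.
Change = f₂ − f₁ = +0.412 → +41 percentage points.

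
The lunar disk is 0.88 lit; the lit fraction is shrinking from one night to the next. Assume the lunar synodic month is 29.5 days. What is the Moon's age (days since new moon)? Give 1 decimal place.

18.1 days

Invert f = (1 − cos θ)/2 to get cos θ = 1 − 2(0.88) = -0.760, hence θ₀ = arccos -0.760 = 139.5°.
Waning ⇒ past full, so θ = 360° − 139.5° = 220.5°.
Age = 29.5 × 220.5°/360° ≈ 18.07 days.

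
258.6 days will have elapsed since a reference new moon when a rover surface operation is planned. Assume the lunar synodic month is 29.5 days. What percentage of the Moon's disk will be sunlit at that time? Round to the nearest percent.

258.6/29.5 = 8.766 lunations, so 8 complete cycles and 22.60 d into the next.
The Moon has covered 22.60/29.5 of its cycle, so θ ≈ 360° × 22.60/29.5 = 275.8°.
cos 275.8° = 0.101, so f = (1 − 0.101)/2 = 0.450, so 45%.

45%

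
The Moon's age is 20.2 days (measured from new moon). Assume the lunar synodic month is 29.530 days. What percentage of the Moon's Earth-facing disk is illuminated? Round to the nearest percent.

Phase angle: θ = 360°·(20.2 d)/(29.530 d) = 246.3°.
cos 246.3° = (-0.403), so f = (1 − (-0.403))/2 = 0.701, so 70%.

70%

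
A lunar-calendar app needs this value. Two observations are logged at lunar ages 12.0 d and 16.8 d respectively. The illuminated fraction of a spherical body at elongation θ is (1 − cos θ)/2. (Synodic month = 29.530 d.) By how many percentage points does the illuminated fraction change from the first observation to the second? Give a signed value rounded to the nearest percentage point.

First observation: θ = 360°·12.0/29.530 = 146.3°, so f = 0.916.
Second observation: θ = 204.8°, f = 0.954.
Δf = 0.954 − 0.916 = +0.038, i.e. +4 pp.

+4 percentage points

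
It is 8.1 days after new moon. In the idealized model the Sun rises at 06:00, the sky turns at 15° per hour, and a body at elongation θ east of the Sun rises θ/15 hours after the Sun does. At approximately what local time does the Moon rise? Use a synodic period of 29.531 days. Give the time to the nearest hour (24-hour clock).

13:00

The Moon has covered 8.1/29.531 of its cycle, so θ ≈ 360° × 8.1/29.531 = 98.7°.
At 15° of sky rotation per hour, 98.7° corresponds to a 6.58 h lag.
06:00 + 6.58 h ≈ 12:35 → 13:00 to the nearest hour.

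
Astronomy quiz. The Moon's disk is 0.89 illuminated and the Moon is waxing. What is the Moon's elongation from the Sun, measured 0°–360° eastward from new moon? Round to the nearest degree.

141°

cos θ = 1 − 2f = -0.780, giving a principal value of 141.3°.
Before full moon the principal value applies: θ = 141.3°.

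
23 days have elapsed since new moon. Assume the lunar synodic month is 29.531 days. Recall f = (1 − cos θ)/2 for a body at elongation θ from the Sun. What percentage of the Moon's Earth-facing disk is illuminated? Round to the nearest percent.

The Moon has covered 23/29.531 of its cycle, so θ ≈ 360° × 23/29.531 = 280.4°.
Illuminated fraction = (1 − cos 280.4°)/2 = (1 − 0.180)/2 ≈ 0.410, so 41%.

41%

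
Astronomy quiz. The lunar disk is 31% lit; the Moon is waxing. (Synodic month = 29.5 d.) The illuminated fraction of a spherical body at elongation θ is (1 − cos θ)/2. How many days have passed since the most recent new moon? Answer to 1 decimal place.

From f = (1 − cos θ)/2: cos θ = 1 − 2×0.31 = 0.380; arccos → 67.7°.
Before full moon the principal value applies: θ = 67.7°.
At 360°/29.5 d per day, 67.7° corresponds to 5.54 days.

5.5 days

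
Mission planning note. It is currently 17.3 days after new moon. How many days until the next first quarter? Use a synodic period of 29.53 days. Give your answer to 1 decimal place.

19.6 days

First quarter is 0.25 of the way through the cycle: age 0.25 × 29.53 = 7.383 d.
This lunation's first quarter (7.383 d) has passed, so add one period: 36.913 − 17.3 = 19.613 days.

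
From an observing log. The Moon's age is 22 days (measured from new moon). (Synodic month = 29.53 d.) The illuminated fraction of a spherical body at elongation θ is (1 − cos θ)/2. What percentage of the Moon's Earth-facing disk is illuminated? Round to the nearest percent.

52%

Elongation θ = 360° × 22/29.53 ≈ 268.2°.
cos 268.2° = (-0.031), so f = (1 − (-0.031))/2 = 0.516, so 52%.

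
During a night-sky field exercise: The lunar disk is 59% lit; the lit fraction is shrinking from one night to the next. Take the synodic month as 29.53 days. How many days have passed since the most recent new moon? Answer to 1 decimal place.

From f = (1 − cos θ)/2: cos θ = 1 − 2×0.59 = -0.180; arccos → 100.4°.
Since the Moon is past full (waning), take the reflex angle: θ = 360° − 100.4° = 259.6°.
That fraction of the synodic month is 259.6/360 × 29.53 d ≈ 21.30 d.

21.3 days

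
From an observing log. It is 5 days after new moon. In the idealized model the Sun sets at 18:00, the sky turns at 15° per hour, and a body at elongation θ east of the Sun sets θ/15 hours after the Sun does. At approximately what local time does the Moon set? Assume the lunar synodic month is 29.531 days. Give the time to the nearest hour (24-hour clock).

22:00

The Moon has covered 5/29.531 of its cycle, so θ ≈ 360° × 5/29.531 = 61.0°.
The Moon trails the Sun by θ/15 = 61.0/15 ≈ 4.06 hours.
18:00 + 4.06 h ≈ 22:04 → 22:00 to the nearest hour.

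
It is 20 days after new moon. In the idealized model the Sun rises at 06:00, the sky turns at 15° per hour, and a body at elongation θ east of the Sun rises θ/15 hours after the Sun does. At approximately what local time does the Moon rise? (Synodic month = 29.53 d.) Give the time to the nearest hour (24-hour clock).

Phase angle: θ = 360°·(20 d)/(29.53 d) = 243.8°.
Delay after the Sun = 243.8° / (15°/h) ≈ 16.25 h.
06:00 + 16.25 h ≈ 22:15 → 22:00 to the nearest hour.

22:00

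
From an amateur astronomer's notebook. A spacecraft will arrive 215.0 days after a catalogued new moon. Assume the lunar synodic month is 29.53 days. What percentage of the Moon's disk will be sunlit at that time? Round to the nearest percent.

60%

215.0 d spans 7 complete synodic months (7 × 29.53 = 206.71 d) plus 8.29 d.
Phase angle: θ = 360°·(8.29 d)/(29.53 d) = 101.1°.
cos 101.1° = (-0.192), so f = (1 − (-0.192))/2 = 0.596, so 60%.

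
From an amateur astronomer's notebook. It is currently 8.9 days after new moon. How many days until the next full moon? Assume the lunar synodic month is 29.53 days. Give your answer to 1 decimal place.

Full moon occurs at elongation 180°, i.e. at age 29.53 × 180/360 = 14.765 d.
So 5.865 days remain (14.765 − 8.9).

5.9 days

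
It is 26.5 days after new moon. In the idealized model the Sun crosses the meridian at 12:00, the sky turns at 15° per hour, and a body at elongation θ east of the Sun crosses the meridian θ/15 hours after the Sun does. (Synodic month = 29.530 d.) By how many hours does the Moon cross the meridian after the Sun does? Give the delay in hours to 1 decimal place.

21.5 h

Phase angle: θ = 360°·(26.5 d)/(29.530 d) = 323.1°.
Delay after the Sun = 323.1° / (15°/h) ≈ 21.54 h.
So the Moon crosses the meridian 21.54 h after the Sun.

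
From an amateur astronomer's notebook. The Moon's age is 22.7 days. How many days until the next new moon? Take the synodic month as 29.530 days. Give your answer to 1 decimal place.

One full lunation from the last new moon is 29.530 d; remaining = 29.530 − 22.7 = 6.830 d.

6.8 days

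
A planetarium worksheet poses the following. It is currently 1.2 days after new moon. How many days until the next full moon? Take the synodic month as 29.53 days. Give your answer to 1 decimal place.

Full moon is 0.5 of the way through the cycle: age 0.5 × 29.53 = 14.765 d.
That is 14.765 − 1.2 = 13.565 days ahead.

13.6 days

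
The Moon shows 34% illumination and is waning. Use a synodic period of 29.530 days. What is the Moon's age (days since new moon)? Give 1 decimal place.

23.7 days

cos θ = 1 − 2f = 0.320, giving a principal value of 71.3°.
Since the Moon is past full (waning), take the reflex angle: θ = 360° − 71.3° = 288.7°.
Age = 29.530 × 288.7°/360° ≈ 23.68 days.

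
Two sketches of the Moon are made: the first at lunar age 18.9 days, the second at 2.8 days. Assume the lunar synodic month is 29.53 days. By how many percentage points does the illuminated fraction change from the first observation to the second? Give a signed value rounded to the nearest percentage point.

θ₁ = 360° × 18.9/29.53 = 230.4°, f₁ = (1 − cos θ₁)/2 = 0.819.
θ₂ = 360° × 2.8/29.53 = 34.1°, f₂ = (1 − cos θ₂)/2 = 0.086.
Change = f₂ − f₁ = -0.733 → -73 percentage points.

-73 percentage points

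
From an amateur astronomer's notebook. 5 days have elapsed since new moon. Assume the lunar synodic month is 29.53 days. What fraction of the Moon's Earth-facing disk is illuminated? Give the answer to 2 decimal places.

0.26

Elongation θ = 360° × 5/29.53 ≈ 61.0°.
cos 61.0° = 0.485, so f = (1 − 0.485)/2 = 0.257.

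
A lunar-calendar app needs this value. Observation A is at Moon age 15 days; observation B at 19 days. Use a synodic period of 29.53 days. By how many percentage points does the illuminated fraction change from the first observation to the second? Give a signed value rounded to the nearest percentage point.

θ₁ = 360° × 15/29.53 = 182.9°, f₁ = (1 − cos θ₁)/2 = 0.999.
θ₂ = 360° × 19/29.53 = 231.6°, f₂ = (1 − cos θ₂)/2 = 0.810.
Change = f₂ − f₁ = -0.189 → -19 percentage points.

-19 pp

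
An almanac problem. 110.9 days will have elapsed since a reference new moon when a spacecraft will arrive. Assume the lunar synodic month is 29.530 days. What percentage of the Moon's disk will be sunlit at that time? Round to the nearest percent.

48%

Reduce mod P: 110.9 − 3×29.530 = 22.31 d into the current lunation.
Elongation θ = 360° × 22.31/29.530 ≈ 272.0°.
Illuminated fraction = (1 − cos 272.0°)/2 = (1 − 0.035)/2 ≈ 0.483, so 48%.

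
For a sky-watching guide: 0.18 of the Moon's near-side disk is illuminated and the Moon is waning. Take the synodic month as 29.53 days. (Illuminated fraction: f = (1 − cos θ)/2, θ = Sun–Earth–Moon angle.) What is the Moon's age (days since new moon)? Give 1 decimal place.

25.4 days

From f = (1 − cos θ)/2: cos θ = 1 − 2×0.18 = 0.640; arccos → 50.2°.
A waning Moon lies in 180°–360°, so θ = 360° − 50.2° = 309.8°.
Age = 29.53 × 309.8°/360° ≈ 25.41 days.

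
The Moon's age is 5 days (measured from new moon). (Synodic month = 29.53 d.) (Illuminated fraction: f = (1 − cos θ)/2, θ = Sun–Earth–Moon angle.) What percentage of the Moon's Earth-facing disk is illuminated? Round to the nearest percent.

Phase angle: θ = 360°·(5 d)/(29.53 d) = 61.0°.
cos 61.0° = 0.485, so f = (1 − 0.485)/2 = 0.257, so 26%.

26%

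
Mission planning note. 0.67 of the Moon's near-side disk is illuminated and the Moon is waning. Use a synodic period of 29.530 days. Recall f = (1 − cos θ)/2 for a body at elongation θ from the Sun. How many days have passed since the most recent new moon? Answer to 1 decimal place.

20.5 days

cos θ = 1 − 2f = -0.340, giving a principal value of 109.9°.
Waning ⇒ past full, so θ = 360° − 109.9° = 250.1°.
That fraction of the synodic month is 250.1/360 × 29.530 d ≈ 20.52 d.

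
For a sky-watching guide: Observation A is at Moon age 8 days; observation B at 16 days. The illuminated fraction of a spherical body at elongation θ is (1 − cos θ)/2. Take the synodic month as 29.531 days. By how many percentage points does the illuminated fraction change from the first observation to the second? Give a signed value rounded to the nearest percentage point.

+42 percentage points

First observation: θ = 360°·8/29.531 = 97.5°, so f = 0.565.
Second observation: θ = 195.0°, f = 0.983.
Δf = 0.983 − 0.565 = +0.417, i.e. +42 pp.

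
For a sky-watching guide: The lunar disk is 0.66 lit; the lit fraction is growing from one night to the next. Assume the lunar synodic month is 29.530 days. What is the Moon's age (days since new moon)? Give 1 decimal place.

8.9 days

Invert f = (1 − cos θ)/2 to get cos θ = 1 − 2(0.66) = -0.320, hence θ₀ = arccos -0.320 = 108.7°.
The Moon is waxing (0°–180°), so θ = 108.7° directly.
Age = 29.530 × 108.7°/360° ≈ 8.91 days.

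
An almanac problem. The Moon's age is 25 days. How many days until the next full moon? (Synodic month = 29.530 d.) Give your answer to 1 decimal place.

Full moon is 0.5 of the way through the cycle: age 0.5 × 29.530 = 14.765 d.
This lunation's full moon (14.765 d) has passed, so add one period: 44.295 − 25 = 19.295 days.

19.3 days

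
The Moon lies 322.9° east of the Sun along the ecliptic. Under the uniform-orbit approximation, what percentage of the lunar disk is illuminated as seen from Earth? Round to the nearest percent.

10%

cos 322.9° = 0.798, so f = (1 − 0.798)/2 = 0.101, i.e. 10%.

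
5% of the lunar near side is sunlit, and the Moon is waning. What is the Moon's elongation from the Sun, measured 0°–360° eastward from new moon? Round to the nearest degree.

334°

From f = (1 − cos θ)/2: cos θ = 1 − 2×0.05 = 0.900; arccos → 25.8°.
A waning Moon lies in 180°–360°, so θ = 360° − 25.8° = 334.2°.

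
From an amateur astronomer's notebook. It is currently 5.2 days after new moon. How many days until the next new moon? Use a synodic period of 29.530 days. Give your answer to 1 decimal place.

The next new moon completes the synodic month: 29.530 − 5.2 = 24.330 days.

24.3 days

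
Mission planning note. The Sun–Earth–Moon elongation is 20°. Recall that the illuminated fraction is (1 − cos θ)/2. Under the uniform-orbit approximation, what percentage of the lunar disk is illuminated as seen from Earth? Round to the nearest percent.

Half-versine of 20°: (1 − 0.940)/2 = 0.030, i.e. 3%.

3%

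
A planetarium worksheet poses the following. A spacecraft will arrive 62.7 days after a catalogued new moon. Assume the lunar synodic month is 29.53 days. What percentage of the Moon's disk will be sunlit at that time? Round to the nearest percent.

14%

62.7/29.53 = 2.123 lunations, so 2 complete cycles and 3.64 d into the next.
The Moon has covered 3.64/29.53 of its cycle, so θ ≈ 360° × 3.64/29.53 = 44.4°.
With cos θ = 0.715, the lit fraction is (1 − 0.715)/2 ≈ 0.143, so 14%.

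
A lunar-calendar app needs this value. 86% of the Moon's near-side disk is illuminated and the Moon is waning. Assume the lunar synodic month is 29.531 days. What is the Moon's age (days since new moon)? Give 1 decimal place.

18.4 days

From f = (1 − cos θ)/2: cos θ = 1 − 2×0.86 = -0.720; arccos → 136.1°.
Waning ⇒ past full, so θ = 360° − 136.1° = 223.9°.
At 360°/29.531 d per day, 223.9° corresponds to 18.37 days.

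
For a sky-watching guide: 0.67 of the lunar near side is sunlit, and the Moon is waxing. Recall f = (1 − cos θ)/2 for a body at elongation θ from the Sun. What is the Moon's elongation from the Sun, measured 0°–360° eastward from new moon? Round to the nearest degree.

From f = (1 − cos θ)/2: cos θ = 1 − 2×0.67 = -0.340; arccos → 109.9°.
Before full moon the principal value applies: θ = 109.9°.

110°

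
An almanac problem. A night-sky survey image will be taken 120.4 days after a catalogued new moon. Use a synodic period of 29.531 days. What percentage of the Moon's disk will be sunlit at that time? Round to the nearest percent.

Reduce mod P: 120.4 − 4×29.531 = 2.28 d into the current lunation.
Phase angle: θ = 360°·(2.28 d)/(29.531 d) = 27.7°.
cos 27.7° = 0.885, so f = (1 − 0.885)/2 = 0.057, so 6%.

6%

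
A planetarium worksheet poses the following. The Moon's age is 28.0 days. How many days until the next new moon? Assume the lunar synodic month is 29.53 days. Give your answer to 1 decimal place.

One full lunation from the last new moon is 29.53 d; remaining = 29.53 − 28.0 = 1.530 d.

1.5 days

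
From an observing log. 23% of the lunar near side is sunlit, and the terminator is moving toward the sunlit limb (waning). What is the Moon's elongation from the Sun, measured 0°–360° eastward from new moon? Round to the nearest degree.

cos θ = 1 − 2f = 0.540, giving a principal value of 57.3°.
A waning Moon lies in 180°–360°, so θ = 360° − 57.3° = 302.7°.

303°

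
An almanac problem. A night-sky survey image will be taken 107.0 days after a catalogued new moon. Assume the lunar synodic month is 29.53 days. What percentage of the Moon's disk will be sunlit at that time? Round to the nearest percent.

86%

107.0 d spans 3 complete synodic months (3 × 29.53 = 88.59 d) plus 18.41 d.
Elongation θ = 360° × 18.41/29.53 ≈ 224.4°.
Illuminated fraction = (1 − cos 224.4°)/2 = (1 − (-0.714))/2 ≈ 0.857, so 86%.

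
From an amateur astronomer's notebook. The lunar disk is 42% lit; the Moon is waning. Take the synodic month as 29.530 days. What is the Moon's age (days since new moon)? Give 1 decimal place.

From f = (1 − cos θ)/2: cos θ = 1 − 2×0.42 = 0.160; arccos → 80.8°.
Waning ⇒ past full, so θ = 360° − 80.8° = 279.2°.
Age = 29.530 × 279.2°/360° ≈ 22.90 days.

22.9 days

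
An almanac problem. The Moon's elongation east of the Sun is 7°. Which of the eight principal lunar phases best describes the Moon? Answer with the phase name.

new moon

The new moon sector spans roughly -22°–22°; 7° falls inside it.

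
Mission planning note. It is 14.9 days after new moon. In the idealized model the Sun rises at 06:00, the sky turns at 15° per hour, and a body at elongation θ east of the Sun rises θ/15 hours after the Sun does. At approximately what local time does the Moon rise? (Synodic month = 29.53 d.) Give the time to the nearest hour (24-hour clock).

Phase angle: θ = 360°·(14.9 d)/(29.53 d) = 181.6°.
Delay after the Sun = 181.6° / (15°/h) ≈ 12.11 h.
06:00 + 12.11 h ≈ 18:07 → 18:00 to the nearest hour.

18:00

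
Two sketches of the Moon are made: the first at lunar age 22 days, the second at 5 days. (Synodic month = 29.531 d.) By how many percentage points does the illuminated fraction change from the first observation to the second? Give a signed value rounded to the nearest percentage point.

-26 percentage points

First observation: θ = 360°·22/29.531 = 268.2°, so f = 0.516.
Second observation: θ = 61.0°, f = 0.257.
Δf = 0.257 − 0.516 = -0.259, i.e. -26 pp.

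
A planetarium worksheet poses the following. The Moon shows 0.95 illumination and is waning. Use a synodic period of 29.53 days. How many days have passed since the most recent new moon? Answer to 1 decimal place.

16.9 days

From f = (1 − cos θ)/2: cos θ = 1 − 2×0.95 = -0.900; arccos → 154.2°.
Waning ⇒ past full, so θ = 360° − 154.2° = 205.8°.
That fraction of the synodic month is 205.8/360 × 29.53 d ≈ 16.88 d.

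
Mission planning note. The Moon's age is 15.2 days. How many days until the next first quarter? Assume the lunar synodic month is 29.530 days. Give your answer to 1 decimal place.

First quarter is 0.25 of the way through the cycle: age 0.25 × 29.530 = 7.383 d.
Already past this cycle's first quarter; the next is at 7.383 + 29.530 = 36.913 d, so 36.913 − 15.2 = 21.713 days.

21.7 days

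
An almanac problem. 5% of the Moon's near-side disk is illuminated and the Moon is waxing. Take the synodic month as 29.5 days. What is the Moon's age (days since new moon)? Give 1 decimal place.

From f = (1 − cos θ)/2: cos θ = 1 − 2×0.05 = 0.900; arccos → 25.8°.
Before full moon the principal value applies: θ = 25.8°.
That fraction of the synodic month is 25.8/360 × 29.5 d ≈ 2.12 d.

2.1 days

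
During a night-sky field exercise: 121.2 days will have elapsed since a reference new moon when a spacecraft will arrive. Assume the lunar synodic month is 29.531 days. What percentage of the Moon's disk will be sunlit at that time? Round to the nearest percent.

10%

121.2 d spans 4 complete synodic months (4 × 29.531 = 118.12 d) plus 3.08 d.
Phase angle: θ = 360°·(3.08 d)/(29.531 d) = 37.5°.
With cos θ = 0.793, the lit fraction is (1 − 0.793)/2 ≈ 0.103, so 10%.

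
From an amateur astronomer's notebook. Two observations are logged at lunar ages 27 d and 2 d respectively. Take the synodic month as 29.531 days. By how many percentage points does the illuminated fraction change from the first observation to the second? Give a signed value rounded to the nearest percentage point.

θ₁ = 360° × 27/29.531 = 329.1°, f₁ = (1 − cos θ₁)/2 = 0.071.
θ₂ = 360° × 2/29.531 = 24.4°, f₂ = (1 − cos θ₂)/2 = 0.045.
Change = f₂ − f₁ = -0.026 → -3 percentage points.

-3 percentage points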